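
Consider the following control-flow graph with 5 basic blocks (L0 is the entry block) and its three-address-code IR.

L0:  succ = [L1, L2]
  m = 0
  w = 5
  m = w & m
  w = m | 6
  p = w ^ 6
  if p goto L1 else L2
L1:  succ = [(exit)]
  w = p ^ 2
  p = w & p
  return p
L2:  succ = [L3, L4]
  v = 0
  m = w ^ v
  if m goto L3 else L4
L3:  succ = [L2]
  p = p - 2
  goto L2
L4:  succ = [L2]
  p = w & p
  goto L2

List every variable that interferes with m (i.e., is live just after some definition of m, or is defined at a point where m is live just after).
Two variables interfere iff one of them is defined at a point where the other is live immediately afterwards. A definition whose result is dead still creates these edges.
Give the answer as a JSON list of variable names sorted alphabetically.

Block summaries:
  L0: def={m,p,w} ue=∅
  L1: def={p,w} ue={p}
  L2: def={m,v} ue={w}
  L3: def={p} ue={p}
  L4: def={p} ue={p,w}

Liveness:
  L0 li=∅ lo={p,w}
  L1 li={p} lo=∅
  L2 li={p,w} lo={p,w}
  L3 li={p,w} lo={p,w}
  L4 li={p,w} lo={p,w}

Interference:
  m — {p,w}
  p — {m,v,w}
  v — {p,w}
  w — {m,p,v}

N(m) = ["p", "w"]

Answer: ["p", "w"]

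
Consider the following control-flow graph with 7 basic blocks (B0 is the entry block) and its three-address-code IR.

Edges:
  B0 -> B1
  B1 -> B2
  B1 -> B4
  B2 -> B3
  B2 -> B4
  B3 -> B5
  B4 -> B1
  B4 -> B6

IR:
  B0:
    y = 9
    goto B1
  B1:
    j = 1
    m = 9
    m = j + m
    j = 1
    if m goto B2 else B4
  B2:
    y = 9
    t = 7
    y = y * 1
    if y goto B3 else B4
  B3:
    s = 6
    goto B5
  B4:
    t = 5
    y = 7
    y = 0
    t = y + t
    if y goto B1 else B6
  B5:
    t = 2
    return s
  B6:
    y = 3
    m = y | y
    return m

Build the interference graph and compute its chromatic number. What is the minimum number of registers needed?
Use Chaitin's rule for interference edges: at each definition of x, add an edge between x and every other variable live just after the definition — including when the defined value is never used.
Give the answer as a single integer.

def/use:
  B0: {y} / ∅
  B1: {j,m} / ∅
  B2: {t,y} / ∅
  B3: {s} / ∅
  B4: {t,y} / ∅
  B5: {t} / {s}
  B6: {m,y} / ∅

Live sets:
  live B0: ∅→∅
  live B1: ∅→∅
  live B2: ∅→∅
  live B3: ∅→{s}
  live B4: ∅→∅
  live B5: {s}→∅
  live B6: ∅→∅

Conflict graph:
  j↔{m}
  m↔{j}
  s↔{t}
  t↔{s,y}
  y↔{t}

Colouring:
  clique {j,m} ⇒ need ≥ 2
  assign j→c0 m→c1 s→c1 t→c0 y→c1 — no edge inside a register ⇒ χ ≤ 2
  χ = 2

Answer: 2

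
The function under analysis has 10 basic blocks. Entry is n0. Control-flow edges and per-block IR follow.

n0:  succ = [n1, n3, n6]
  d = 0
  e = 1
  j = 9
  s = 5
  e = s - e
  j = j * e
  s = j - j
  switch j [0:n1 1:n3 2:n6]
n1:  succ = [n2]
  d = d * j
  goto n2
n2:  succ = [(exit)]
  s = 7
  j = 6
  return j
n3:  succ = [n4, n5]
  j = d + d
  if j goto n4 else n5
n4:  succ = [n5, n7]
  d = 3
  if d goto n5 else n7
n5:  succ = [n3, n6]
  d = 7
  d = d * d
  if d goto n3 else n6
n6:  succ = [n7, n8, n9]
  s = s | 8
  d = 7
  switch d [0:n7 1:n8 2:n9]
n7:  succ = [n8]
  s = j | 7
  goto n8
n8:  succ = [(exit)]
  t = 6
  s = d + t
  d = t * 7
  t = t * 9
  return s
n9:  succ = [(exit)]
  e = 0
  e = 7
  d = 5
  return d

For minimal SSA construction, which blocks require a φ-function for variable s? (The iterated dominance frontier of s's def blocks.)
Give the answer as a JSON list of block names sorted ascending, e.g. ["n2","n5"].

idom tree: n1←n0 n2←n1 n3←n0 n4←n3 n5←n3 n6←n0 n7←n0 n8←n0 n9←n6
Dom at joins:
  n3: preds {n0,n5}: {n0} ∩ {n0,n3,n5} = {n0}; idom=n0
  n5: preds {n3,n4}: {n0,n3} ∩ {n0,n3,n4} = {n0,n3}; idom=n3
  n6: preds {n0,n5}: {n0} ∩ {n0,n3,n5} = {n0}; idom=n0
  n7: preds {n4,n6}: {n0,n3,n4} ∩ {n0,n6} = {n0}; idom=n0
  n8: preds {n6,n7}: {n0,n6} ∩ {n0,n7} = {n0}; idom=n0

Frontier:
  join n3 pred n0: · stop@n0
  join n3 pred n5: n5→n3 stop@n0
  join n5 pred n3: · stop@n3
  join n5 pred n4: n4 stop@n3
  join n6 pred n0: · stop@n0
  join n6 pred n5: n5→n3 stop@n0
  join n7 pred n4: n4→n3 stop@n0
  join n7 pred n6: n6 stop@n0
  join n8 pred n6: n6 stop@n0
  join n8 pred n7: n7 stop@n0
  n0: DF=∅
  n1: DF=∅
  n2: DF=∅
  n3: DF={n3,n6,n7}
  n4: DF={n5,n7}
  n5: DF={n3,n6}
  n6: DF={n7,n8}
  n7: DF={n8}
  n8: DF=∅
  n9: DF=∅

φ for s: defs {n0,n2,n6,n7,n8}
  DF⁺ = {n7,n8}

Answer: ["n7", "n8"]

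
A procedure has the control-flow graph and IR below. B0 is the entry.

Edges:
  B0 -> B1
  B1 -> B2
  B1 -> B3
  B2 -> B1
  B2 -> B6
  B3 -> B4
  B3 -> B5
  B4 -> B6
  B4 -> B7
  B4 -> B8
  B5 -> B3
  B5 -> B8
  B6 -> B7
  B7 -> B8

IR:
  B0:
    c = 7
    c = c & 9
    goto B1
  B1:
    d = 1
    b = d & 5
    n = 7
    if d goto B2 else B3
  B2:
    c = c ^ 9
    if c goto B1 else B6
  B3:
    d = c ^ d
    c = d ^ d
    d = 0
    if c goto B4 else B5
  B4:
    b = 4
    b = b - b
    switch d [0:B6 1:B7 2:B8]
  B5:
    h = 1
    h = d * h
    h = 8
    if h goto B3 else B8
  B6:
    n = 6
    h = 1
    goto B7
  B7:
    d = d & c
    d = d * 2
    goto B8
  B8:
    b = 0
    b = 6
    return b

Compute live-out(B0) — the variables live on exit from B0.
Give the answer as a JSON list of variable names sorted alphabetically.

Answer: ["c"]

Analysis:
Per-block:
  B0: {c} / ∅
  B1: {b,d,n} / ∅
  B2: {c} / {c}
  B3: {c,d} / {c,d}
  B4: {b} / {d}
  B5: {h} / {d}
  B6: {h,n} / ∅
  B7: {d} / {c,d}
  B8: {b} / ∅

Live sets:
  live B0: ∅→{c}
  live B1: {c}→{c,d}
  live B2: {c,d}→{c,d}
  live B3: {c,d}→{c,d}
  live B4: {c,d}→{c,d}
  live B5: {c,d}→{c,d}
  live B6: {c,d}→{c,d}
  live B7: {c,d}→∅
  live B8: ∅→∅

live-out(B0) = ["c"]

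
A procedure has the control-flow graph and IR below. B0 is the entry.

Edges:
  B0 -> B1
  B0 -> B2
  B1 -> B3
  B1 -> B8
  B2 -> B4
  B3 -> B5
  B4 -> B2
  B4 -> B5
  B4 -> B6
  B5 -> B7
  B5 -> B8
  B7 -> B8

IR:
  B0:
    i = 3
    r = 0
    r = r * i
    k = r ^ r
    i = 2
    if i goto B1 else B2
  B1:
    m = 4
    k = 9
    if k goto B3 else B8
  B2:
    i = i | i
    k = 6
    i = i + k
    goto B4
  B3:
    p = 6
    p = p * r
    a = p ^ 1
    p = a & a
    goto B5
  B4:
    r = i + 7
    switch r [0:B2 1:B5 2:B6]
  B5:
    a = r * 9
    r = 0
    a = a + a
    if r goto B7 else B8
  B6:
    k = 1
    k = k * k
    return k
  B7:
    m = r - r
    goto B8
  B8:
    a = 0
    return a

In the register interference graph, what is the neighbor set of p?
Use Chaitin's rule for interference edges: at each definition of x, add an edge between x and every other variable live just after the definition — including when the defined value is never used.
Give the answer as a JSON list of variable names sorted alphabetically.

Answer: ["r"]

Working:
Block summaries:
  B0: {i,k,r} / ∅
  B1: {k,m} / ∅
  B2: {i,k} / {i}
  B3: {a,p} / {r}
  B4: {r} / {i}
  B5: {a,r} / {r}
  B6: {k} / ∅
  B7: {m} / {r}
  B8: {a} / ∅

Liveness:
  B0 li=∅ lo={i,r}
  B1 li={r} lo={r}
  B2 li={i} lo={i}
  B3 li={r} lo={r}
  B4 li={i} lo={i,r}
  B5 li={r} lo={r}
  B6 li=∅ lo=∅
  B7 li={r} lo=∅
  B8 li=∅ lo=∅

Interference:
  a↔{r}
  i↔{k,r}
  k↔{i,r}
  m↔{r}
  p↔{r}
  r↔{a,i,k,m,p}

N(p) = ["r"]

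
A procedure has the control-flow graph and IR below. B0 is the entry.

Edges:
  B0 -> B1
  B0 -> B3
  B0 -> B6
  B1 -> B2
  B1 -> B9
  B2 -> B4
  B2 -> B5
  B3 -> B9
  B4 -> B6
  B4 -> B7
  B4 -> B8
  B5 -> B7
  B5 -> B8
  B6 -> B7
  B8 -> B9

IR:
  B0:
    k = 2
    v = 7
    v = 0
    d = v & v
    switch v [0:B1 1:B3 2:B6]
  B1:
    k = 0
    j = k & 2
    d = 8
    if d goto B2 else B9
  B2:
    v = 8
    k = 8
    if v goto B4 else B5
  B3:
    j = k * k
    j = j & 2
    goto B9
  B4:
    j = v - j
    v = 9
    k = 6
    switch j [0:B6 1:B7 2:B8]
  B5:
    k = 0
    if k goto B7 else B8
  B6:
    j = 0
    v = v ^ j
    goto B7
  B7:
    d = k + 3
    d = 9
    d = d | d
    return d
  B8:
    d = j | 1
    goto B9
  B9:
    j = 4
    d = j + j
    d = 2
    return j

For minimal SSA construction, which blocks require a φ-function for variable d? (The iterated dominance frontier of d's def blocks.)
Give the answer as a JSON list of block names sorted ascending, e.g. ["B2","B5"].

Answer: ["B6", "B7", "B9"]

Analysis:
idom tree: B1←B0 B2←B1 B3←B0 B4←B2 B5←B2 B6←B0 B7←B0 B8←B2 B9←B0
Join-block Dom:
  B6: preds {B0,B4}: {B0} ∩ {B0,B1,B2,B4} = {B0}; idom=B0
  B7: preds {B4,B5,B6}: {B0,B1,B2,B4} ∩ {B0,B1,B2,B5} ∩ {B0,B6} = {B0}; idom=B0
  B8: preds {B4,B5}: {B0,B1,B2,B4} ∩ {B0,B1,B2,B5} = {B0,B1,B2}; idom=B2
  B9: preds {B1,B3,B8}: {B0,B1} ∩ {B0,B3} ∩ {B0,B1,B2,B8} = {B0}; idom=B0

DF walk-up:
  B6←B0: walk · to B0
  B6←B4: walk B4→B2→B1 to B0
  B7←B4: walk B4→B2→B1 to B0
  B7←B5: walk B5→B2→B1 to B0
  B7←B6: walk B6 to B0
  B8←B4: walk B4 to B2
  B8←B5: walk B5 to B2
  B9←B1: walk B1 to B0
  B9←B3: walk B3 to B0
  B9←B8: walk B8→B2→B1 to B0
  DF(B0)=∅
  DF(B1)={B6,B7,B9}
  DF(B2)={B6,B7,B9}
  DF(B3)={B9}
  DF(B4)={B6,B7,B8}
  DF(B5)={B7,B8}
  DF(B6)={B7}
  DF(B7)=∅
  DF(B8)={B9}
  DF(B9)=∅

φ for d: defs {B0,B1,B7,B8,B9}
  DF⁺ = {B6,B7,B9}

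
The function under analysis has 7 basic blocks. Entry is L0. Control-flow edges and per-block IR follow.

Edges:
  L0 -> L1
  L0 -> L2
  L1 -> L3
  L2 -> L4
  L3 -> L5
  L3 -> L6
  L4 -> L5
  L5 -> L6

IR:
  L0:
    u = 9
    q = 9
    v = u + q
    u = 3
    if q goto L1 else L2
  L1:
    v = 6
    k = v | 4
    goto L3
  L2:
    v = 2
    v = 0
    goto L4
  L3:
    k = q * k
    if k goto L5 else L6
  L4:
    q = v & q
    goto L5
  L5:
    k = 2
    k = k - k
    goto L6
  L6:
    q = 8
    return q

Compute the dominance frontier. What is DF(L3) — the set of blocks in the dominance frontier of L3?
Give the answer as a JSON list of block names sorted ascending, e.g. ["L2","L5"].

Answer: ["L5", "L6"]

Derivation:
idom tree: L1←L0 L2←L0 L3←L1 L4←L2 L5←L0 L6←L0
Dom at joins:
  L5: preds {L3,L4}: {L0,L1,L3} ∩ {L0,L2,L4} = {L0}; idom=L0
  L6: preds {L3,L5}: {L0,L1,L3} ∩ {L0,L5} = {L0}; idom=L0

DF derivation:
  L5←L3: walk L3→L1 to L0
  L5←L4: walk L4→L2 to L0
  L6←L3: walk L3→L1 to L0
  L6←L5: walk L5 to L0
  L0 → ∅
  L1 → {L5,L6}
  L2 → {L5}
  L3 → {L5,L6}
  L4 → {L5}
  L5 → {L6}
  L6 → ∅

DF(L3) = ["L5", "L6"]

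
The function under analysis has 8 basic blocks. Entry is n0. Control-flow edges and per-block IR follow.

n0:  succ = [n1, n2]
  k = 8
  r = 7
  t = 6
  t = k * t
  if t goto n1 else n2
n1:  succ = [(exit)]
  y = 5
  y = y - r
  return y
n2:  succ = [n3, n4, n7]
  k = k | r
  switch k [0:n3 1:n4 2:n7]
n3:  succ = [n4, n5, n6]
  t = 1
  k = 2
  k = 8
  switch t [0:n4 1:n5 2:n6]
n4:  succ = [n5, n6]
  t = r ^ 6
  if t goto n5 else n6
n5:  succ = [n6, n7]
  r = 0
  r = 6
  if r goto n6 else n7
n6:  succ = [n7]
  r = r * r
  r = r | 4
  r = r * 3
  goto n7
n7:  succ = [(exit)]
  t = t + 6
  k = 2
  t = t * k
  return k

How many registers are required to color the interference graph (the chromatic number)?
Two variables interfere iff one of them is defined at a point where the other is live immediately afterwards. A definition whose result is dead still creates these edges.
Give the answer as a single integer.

Answer: 3

Working:
Per-block:
  n0 def {k,r,t} use ∅
  n1 def {y} use {r}
  n2 def {k} use {k,r}
  n3 def {k,t} use ∅
  n4 def {t} use {r}
  n5 def {r} use ∅
  n6 def {r} use {r}
  n7 def {k,t} use {t}

Backward fixpoint:
  live n0: ∅→{k,r,t}
  live n1: {r}→∅
  live n2: {k,r,t}→{r,t}
  live n3: {r}→{r,t}
  live n4: {r}→{r,t}
  live n5: {t}→{r,t}
  live n6: {r,t}→{t}
  live n7: {t}→∅

Interference:
  k — {r,t}
  r — {k,t,y}
  t — {k,r}
  y — {r}

Registers:
  clique {k,r,t} ⇒ need ≥ 3
  assign k→R1 r→R0 t→R2 y→R1 — no edge inside a register ⇒ χ ≤ 3
  χ = 3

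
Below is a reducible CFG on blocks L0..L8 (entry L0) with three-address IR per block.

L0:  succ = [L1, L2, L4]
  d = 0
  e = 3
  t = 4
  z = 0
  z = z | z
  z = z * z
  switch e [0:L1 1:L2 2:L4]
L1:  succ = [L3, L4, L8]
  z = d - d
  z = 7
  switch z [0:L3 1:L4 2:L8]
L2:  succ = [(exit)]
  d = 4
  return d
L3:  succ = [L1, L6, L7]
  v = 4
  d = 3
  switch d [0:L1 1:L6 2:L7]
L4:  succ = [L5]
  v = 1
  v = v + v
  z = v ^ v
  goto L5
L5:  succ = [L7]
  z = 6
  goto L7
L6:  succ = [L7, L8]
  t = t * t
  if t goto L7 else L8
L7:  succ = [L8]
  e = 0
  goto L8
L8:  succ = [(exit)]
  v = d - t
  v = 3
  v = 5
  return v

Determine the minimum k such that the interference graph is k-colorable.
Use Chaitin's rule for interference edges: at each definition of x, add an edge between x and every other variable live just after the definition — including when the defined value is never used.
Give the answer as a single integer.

Answer: 4

Derivation:
Block summaries:
  L0: def={d,e,t,z} ue=∅
  L1: def={z} ue={d}
  L2: def={d} ue=∅
  L3: def={d,v} ue=∅
  L4: def={v,z} ue=∅
  L5: def={z} ue=∅
  L6: def={t} ue={t}
  L7: def={e} ue=∅
  L8: def={v} ue={d,t}

Backward fixpoint:
  L0 li=∅ lo={d,t}
  L1 li={d,t} lo={d,t}
  L2 li=∅ lo=∅
  L3 li={t} lo={d,t}
  L4 li={d,t} lo={d,t}
  L5 li={d,t} lo={d,t}
  L6 li={d,t} lo={d,t}
  L7 li={d,t} lo={d,t}
  L8 li={d,t} lo=∅

Conflict graph:
  d: {e,t,v,z}
  e: {d,t,z}
  t: {d,e,v,z}
  v: {d,t}
  z: {d,e,t}

Chromatic number:
  clique {d,e,t,z} ⇒ need ≥ 4
  assign d→R0 e→R2 t→R1 v→R2 z→R3 — no edge inside a register ⇒ χ ≤ 4
  χ = 4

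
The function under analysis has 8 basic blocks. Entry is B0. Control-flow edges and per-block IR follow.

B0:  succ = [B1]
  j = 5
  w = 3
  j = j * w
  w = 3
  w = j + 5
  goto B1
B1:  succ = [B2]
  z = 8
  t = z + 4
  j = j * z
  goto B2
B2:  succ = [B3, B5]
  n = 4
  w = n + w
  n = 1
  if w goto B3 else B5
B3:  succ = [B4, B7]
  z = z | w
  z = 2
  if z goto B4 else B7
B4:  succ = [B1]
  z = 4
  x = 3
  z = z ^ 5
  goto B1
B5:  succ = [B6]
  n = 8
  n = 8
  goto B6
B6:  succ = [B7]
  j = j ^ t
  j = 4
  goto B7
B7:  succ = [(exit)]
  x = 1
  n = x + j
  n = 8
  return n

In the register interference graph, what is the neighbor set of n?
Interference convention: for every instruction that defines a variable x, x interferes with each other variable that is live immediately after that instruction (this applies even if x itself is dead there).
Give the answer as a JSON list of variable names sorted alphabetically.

Answer: ["j", "t", "w", "z"]

Derivation:
Per-block:
  B0 def {j,w} use ∅
  B1 def {j,t,z} use {j}
  B2 def {n,w} use {w}
  B3 def {z} use {w,z}
  B4 def {x,z} use ∅
  B5 def {n} use ∅
  B6 def {j} use {j,t}
  B7 def {n,x} use {j}

Live sets:
  B0: in=∅ out={j,w}
  B1: in={j,w} out={j,t,w,z}
  B2: in={j,t,w,z} out={j,t,w,z}
  B3: in={j,w,z} out={j,w}
  B4: in={j,w} out={j,w}
  B5: in={j,t} out={j,t}
  B6: in={j,t} out={j}
  B7: in={j} out=∅

Interference:
  j: {n,t,w,x,z}
  n: {j,t,w,z}
  t: {j,n,w,z}
  w: {j,n,t,x,z}
  x: {j,w,z}
  z: {j,n,t,w,x}

N(n) = ["j", "t", "w", "z"]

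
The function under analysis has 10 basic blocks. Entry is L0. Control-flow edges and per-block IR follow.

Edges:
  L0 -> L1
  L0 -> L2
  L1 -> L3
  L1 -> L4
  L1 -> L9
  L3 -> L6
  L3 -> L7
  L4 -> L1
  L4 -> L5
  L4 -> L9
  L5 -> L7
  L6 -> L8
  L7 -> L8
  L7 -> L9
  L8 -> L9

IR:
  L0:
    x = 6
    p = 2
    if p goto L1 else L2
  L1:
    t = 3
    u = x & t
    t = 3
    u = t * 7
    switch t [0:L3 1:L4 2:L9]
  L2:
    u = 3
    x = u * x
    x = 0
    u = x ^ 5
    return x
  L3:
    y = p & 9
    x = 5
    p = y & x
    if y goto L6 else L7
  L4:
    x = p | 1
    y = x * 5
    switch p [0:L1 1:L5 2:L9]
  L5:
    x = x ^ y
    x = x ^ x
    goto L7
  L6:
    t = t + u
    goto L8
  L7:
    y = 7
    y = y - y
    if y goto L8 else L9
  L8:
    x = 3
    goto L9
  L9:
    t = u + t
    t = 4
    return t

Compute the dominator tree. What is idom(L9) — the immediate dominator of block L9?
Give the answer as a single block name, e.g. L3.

idom tree: L1←L0 L2←L0 L3←L1 L4←L1 L5←L4 L6←L3 L7←L1 L8←L1 L9←L1
Join-block Dom:
  L1: preds {L0,L4}: {L0} ∩ {L0,L1,L4} = {L0}; idom=L0
  L7: preds {L3,L5}: {L0,L1,L3} ∩ {L0,L1,L4,L5} = {L0,L1}; idom=L1
  L8: preds {L6,L7}: {L0,L1,L3,L6} ∩ {L0,L1,L7} = {L0,L1}; idom=L1
  L9: preds {L1,L4,L7,L8}: {L0,L1} ∩ {L0,L1,L4} ∩ {L0,L1,L7} ∩ {L0,L1,L8} = {L0,L1}; idom=L1

idom(L9) = L1

Answer: L1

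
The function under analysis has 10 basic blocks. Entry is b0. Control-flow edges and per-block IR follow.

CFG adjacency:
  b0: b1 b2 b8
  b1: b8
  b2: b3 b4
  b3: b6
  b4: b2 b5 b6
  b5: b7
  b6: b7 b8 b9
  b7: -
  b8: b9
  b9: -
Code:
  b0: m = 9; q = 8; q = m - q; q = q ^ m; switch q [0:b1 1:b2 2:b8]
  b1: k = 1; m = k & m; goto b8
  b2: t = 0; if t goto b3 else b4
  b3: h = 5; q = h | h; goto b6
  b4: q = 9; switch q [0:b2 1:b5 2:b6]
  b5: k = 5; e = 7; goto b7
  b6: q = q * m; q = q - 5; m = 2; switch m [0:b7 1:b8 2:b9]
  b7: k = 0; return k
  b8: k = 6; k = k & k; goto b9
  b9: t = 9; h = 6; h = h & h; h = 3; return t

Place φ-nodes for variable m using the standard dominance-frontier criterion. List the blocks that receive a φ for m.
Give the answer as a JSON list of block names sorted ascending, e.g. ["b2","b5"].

idom tree: b1←b0 b2←b0 b3←b2 b4←b2 b5←b4 b6←b2 b7←b2 b8←b0 b9←b0
Join-block Dom:
  b2: preds {b0,b4}: {b0} ∩ {b0,b2,b4} = {b0}; idom=b0
  b6: preds {b3,b4}: {b0,b2,b3} ∩ {b0,b2,b4} = {b0,b2}; idom=b2
  b7: preds {b5,b6}: {b0,b2,b4,b5} ∩ {b0,b2,b6} = {b0,b2}; idom=b2
  b8: preds {b0,b1,b6}: {b0} ∩ {b0,b1} ∩ {b0,b2,b6} = {b0}; idom=b0
  b9: preds {b6,b8}: {b0,b2,b6} ∩ {b0,b8} = {b0}; idom=b0

Frontier:
  join b2 pred b0: · stop@b0
  join b2 pred b4: b4→b2 stop@b0
  join b6 pred b3: b3 stop@b2
  join b6 pred b4: b4 stop@b2
  join b7 pred b5: b5→b4 stop@b2
  join b7 pred b6: b6 stop@b2
  join b8 pred b0: · stop@b0
  join b8 pred b1: b1 stop@b0
  join b8 pred b6: b6→b2 stop@b0
  join b9 pred b6: b6→b2 stop@b0
  join b9 pred b8: b8 stop@b0
  b0: DF=∅
  b1: DF={b8}
  b2: DF={b2,b8,b9}
  b3: DF={b6}
  b4: DF={b2,b6,b7}
  b5: DF={b7}
  b6: DF={b7,b8,b9}
  b7: DF=∅
  b8: DF={b9}
  b9: DF=∅

φ for m: defs {b0,b1,b6}
  DF⁺ = {b7,b8,b9}

Answer: ["b7", "b8", "b9"]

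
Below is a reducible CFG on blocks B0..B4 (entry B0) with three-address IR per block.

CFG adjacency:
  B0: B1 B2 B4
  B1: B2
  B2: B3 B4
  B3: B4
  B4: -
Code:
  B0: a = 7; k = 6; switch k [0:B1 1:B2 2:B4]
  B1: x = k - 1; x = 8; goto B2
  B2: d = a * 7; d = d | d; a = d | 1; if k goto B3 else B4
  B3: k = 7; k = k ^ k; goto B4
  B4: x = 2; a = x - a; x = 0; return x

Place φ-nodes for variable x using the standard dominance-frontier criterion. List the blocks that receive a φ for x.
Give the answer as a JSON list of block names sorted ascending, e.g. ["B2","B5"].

Answer: ["B2", "B4"]

Analysis:
idom tree: B1←B0 B2←B0 B3←B2 B4←B0
Dom∩ at merges:
  B2: preds {B0,B1}: {B0} ∩ {B0,B1} = {B0}; idom=B0
  B4: preds {B0,B2,B3}: {B0} ∩ {B0,B2} ∩ {B0,B2,B3} = {B0}; idom=B0

Frontier:
  B2←B0: walk · to B0
  B2←B1: walk B1 to B0
  B4←B0: walk · to B0
  B4←B2: walk B2 to B0
  B4←B3: walk B3→B2 to B0
  B0: DF=∅
  B1: DF={B2}
  B2: DF={B4}
  B3: DF={B4}
  B4: DF=∅

φ for x: defs {B1,B4}
  DF⁺ = {B2,B4}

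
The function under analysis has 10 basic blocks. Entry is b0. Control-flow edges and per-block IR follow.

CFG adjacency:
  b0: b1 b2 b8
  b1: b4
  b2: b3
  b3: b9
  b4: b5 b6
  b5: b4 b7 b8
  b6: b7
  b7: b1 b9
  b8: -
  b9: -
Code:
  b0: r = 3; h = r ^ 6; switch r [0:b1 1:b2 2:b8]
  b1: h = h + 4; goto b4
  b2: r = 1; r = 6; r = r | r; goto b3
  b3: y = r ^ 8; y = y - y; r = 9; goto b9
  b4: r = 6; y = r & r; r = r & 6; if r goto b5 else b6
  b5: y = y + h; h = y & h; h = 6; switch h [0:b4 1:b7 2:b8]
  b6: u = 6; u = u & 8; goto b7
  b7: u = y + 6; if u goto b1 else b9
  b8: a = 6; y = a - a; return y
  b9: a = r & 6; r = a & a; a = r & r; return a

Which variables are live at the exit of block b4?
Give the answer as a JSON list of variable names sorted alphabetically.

Answer: ["h", "r", "y"]

Derivation:
Block summaries:
  b0: def={h,r} ue=∅
  b1: def={h} ue={h}
  b2: def={r} ue=∅
  b3: def={r,y} ue={r}
  b4: def={r,y} ue=∅
  b5: def={h,y} ue={h,y}
  b6: def={u} ue=∅
  b7: def={u} ue={y}
  b8: def={a,y} ue=∅
  b9: def={a,r} ue={r}

Backward fixpoint:
  live b0: ∅→{h}
  live b1: {h}→{h}
  live b2: ∅→{r}
  live b3: {r}→{r}
  live b4: {h}→{h,r,y}
  live b5: {h,r,y}→{h,r,y}
  live b6: {h,r,y}→{h,r,y}
  live b7: {h,r,y}→{h,r}
  live b8: ∅→∅
  live b9: {r}→∅

live-out(b4) = ["h", "r", "y"]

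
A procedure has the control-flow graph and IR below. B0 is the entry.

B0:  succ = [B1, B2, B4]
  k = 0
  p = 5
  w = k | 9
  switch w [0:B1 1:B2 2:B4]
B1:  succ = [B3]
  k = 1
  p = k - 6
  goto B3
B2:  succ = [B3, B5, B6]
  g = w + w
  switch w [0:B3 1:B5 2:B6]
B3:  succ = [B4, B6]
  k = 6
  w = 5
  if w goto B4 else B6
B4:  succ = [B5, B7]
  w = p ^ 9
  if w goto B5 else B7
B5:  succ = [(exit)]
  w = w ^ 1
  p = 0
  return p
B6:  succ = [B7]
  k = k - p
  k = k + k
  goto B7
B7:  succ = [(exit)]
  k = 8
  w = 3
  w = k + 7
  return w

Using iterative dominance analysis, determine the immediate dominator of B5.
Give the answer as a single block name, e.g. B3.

idom tree: B1←B0 B2←B0 B3←B0 B4←B0 B5←B0 B6←B0 B7←B0
Dom at joins:
  B3: preds {B1,B2}: {B0,B1} ∩ {B0,B2} = {B0}; idom=B0
  B4: preds {B0,B3}: {B0} ∩ {B0,B3} = {B0}; idom=B0
  B5: preds {B2,B4}: {B0,B2} ∩ {B0,B4} = {B0}; idom=B0
  B6: preds {B2,B3}: {B0,B2} ∩ {B0,B3} = {B0}; idom=B0
  B7: preds {B4,B6}: {B0,B4} ∩ {B0,B6} = {B0}; idom=B0

idom(B5) = B0

Answer: B0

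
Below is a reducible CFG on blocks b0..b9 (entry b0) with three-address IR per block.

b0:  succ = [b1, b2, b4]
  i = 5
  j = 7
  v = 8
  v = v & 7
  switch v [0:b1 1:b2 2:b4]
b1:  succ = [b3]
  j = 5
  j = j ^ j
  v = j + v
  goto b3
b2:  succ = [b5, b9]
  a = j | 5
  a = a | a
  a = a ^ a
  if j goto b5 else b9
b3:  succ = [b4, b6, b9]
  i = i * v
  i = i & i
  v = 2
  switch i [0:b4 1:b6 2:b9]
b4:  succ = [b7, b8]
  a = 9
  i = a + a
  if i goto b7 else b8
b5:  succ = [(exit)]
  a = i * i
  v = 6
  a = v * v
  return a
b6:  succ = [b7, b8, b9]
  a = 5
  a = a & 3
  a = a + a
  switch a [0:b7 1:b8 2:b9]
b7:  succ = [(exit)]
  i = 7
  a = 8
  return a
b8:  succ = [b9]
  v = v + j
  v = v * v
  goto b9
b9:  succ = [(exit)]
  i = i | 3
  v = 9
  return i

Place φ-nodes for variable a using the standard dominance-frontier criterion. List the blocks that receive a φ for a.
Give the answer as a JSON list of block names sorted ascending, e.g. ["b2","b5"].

Answer: ["b7", "b8", "b9"]

Derivation:
idom tree: b1←b0 b2←b0 b3←b1 b4←b0 b5←b2 b6←b3 b7←b0 b8←b0 b9←b0
Dom at joins:
  b4: preds {b0,b3}: {b0} ∩ {b0,b1,b3} = {b0}; idom=b0
  b7: preds {b4,b6}: {b0,b4} ∩ {b0,b1,b3,b6} = {b0}; idom=b0
  b8: preds {b4,b6}: {b0,b4} ∩ {b0,b1,b3,b6} = {b0}; idom=b0
  b9: preds {b2,b3,b6,b8}: {b0,b2} ∩ {b0,b1,b3} ∩ {b0,b1,b3,b6} ∩ {b0,b8} = {b0}; idom=b0

Frontier:
  join b4 pred b0: · stop@b0
  join b4 pred b3: b3→b1 stop@b0
  join b7 pred b4: b4 stop@b0
  join b7 pred b6: b6→b3→b1 stop@b0
  join b8 pred b4: b4 stop@b0
  join b8 pred b6: b6→b3→b1 stop@b0
  join b9 pred b2: b2 stop@b0
  join b9 pred b3: b3→b1 stop@b0
  join b9 pred b6: b6→b3→b1 stop@b0
  join b9 pred b8: b8 stop@b0
  b0: DF=∅
  b1: DF={b4,b7,b8,b9}
  b2: DF={b9}
  b3: DF={b4,b7,b8,b9}
  b4: DF={b7,b8}
  b5: DF=∅
  b6: DF={b7,b8,b9}
  b7: DF=∅
  b8: DF={b9}
  b9: DF=∅

φ for a: defs {b2,b4,b5,b6,b7}
  DF⁺ = {b7,b8,b9}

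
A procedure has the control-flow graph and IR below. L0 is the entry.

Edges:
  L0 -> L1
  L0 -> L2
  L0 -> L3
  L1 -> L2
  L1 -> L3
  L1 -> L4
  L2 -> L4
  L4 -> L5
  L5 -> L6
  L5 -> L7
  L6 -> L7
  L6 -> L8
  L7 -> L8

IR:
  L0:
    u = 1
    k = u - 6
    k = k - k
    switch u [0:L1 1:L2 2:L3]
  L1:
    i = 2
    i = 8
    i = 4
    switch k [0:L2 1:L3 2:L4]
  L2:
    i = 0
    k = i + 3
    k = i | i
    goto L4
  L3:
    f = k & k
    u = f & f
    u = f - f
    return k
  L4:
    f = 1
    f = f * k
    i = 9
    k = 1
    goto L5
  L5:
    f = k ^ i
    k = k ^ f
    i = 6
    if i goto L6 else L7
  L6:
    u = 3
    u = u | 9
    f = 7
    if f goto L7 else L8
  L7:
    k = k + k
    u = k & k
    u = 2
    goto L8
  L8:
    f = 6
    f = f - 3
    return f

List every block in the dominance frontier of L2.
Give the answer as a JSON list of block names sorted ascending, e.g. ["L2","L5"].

idom tree: L1←L0 L2←L0 L3←L0 L4←L0 L5←L4 L6←L5 L7←L5 L8←L5
Dom∩ at merges:
  L2: preds {L0,L1}: {L0} ∩ {L0,L1} = {L0}; idom=L0
  L3: preds {L0,L1}: {L0} ∩ {L0,L1} = {L0}; idom=L0
  L4: preds {L1,L2}: {L0,L1} ∩ {L0,L2} = {L0}; idom=L0
  L7: preds {L5,L6}: {L0,L4,L5} ∩ {L0,L4,L5,L6} = {L0,L4,L5}; idom=L5
  L8: preds {L6,L7}: {L0,L4,L5,L6} ∩ {L0,L4,L5,L7} = {L0,L4,L5}; idom=L5

Frontier:
  L2←L0: walk · to L0
  L2←L1: walk L1 to L0
  L3←L0: walk · to L0
  L3←L1: walk L1 to L0
  L4←L1: walk L1 to L0
  L4←L2: walk L2 to L0
  L7←L5: walk · to L5
  L7←L6: walk L6 to L5
  L8←L6: walk L6 to L5
  L8←L7: walk L7 to L5
  DF(L0)=∅
  DF(L1)={L2,L3,L4}
  DF(L2)={L4}
  DF(L3)=∅
  DF(L4)=∅
  DF(L5)=∅
  DF(L6)={L7,L8}
  DF(L7)={L8}
  DF(L8)=∅

DF(L2) = ["L4"]

Answer: ["L4"]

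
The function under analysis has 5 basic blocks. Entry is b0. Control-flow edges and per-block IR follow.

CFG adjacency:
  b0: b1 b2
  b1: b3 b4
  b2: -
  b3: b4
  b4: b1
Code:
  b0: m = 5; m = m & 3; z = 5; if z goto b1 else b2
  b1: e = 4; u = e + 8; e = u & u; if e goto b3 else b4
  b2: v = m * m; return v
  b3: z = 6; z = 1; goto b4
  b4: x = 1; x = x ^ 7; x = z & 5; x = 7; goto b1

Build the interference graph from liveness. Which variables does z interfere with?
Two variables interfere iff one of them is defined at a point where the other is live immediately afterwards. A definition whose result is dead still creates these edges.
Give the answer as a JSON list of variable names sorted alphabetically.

Answer: ["e", "m", "u", "x"]

Analysis:
Per-block:
  b0 def {m,z} use ∅
  b1 def {e,u} use ∅
  b2 def {v} use {m}
  b3 def {z} use ∅
  b4 def {x} use {z}

Liveness:
  live b0: ∅→{m,z}
  live b1: {z}→{z}
  live b2: {m}→∅
  live b3: ∅→{z}
  live b4: {z}→{z}

Interference:
  e: {z}
  m: {z}
  u: {z}
  v: ∅
  x: {z}
  z: {e,m,u,x}

N(z) = ["e", "m", "u", "x"]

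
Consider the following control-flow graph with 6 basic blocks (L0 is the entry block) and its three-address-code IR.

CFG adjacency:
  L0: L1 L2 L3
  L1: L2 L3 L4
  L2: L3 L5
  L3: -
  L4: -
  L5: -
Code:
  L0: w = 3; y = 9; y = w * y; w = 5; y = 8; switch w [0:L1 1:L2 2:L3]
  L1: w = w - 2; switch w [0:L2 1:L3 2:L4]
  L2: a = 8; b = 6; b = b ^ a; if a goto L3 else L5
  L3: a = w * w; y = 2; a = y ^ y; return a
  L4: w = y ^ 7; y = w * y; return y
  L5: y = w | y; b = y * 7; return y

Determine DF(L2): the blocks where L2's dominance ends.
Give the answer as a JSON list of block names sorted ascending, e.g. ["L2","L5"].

Answer: ["L3"]

Analysis:
idom tree: L1←L0 L2←L0 L3←L0 L4←L1 L5←L2
Join-block Dom:
  L2: preds {L0,L1}: {L0} ∩ {L0,L1} = {L0}; idom=L0
  L3: preds {L0,L1,L2}: {L0} ∩ {L0,L1} ∩ {L0,L2} = {L0}; idom=L0

Frontier:
  join L2 pred L0: · stop@L0
  join L2 pred L1: L1 stop@L0
  join L3 pred L0: · stop@L0
  join L3 pred L1: L1 stop@L0
  join L3 pred L2: L2 stop@L0
  L0: DF=∅
  L1: DF={L2,L3}
  L2: DF={L3}
  L3: DF=∅
  L4: DF=∅
  L5: DF=∅

DF(L2) = ["L3"]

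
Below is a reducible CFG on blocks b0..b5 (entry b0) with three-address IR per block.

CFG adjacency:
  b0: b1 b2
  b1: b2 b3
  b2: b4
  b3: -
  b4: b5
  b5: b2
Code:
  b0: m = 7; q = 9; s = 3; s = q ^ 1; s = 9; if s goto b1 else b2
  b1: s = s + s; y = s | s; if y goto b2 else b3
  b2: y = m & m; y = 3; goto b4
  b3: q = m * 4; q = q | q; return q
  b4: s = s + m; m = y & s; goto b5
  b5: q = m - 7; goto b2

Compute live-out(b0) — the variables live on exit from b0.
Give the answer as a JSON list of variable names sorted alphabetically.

Block summaries:
  b0: def={m,q,s} ue=∅
  b1: def={s,y} ue={s}
  b2: def={y} ue={m}
  b3: def={q} ue={m}
  b4: def={m,s} ue={m,s,y}
  b5: def={q} ue={m}

Live sets:
  live b0: ∅→{m,s}
  live b1: {m,s}→{m,s}
  live b2: {m,s}→{m,s,y}
  live b3: {m}→∅
  live b4: {m,s,y}→{m,s}
  live b5: {m,s}→{m,s}

live-out(b0) = ["m", "s"]

Answer: ["m", "s"]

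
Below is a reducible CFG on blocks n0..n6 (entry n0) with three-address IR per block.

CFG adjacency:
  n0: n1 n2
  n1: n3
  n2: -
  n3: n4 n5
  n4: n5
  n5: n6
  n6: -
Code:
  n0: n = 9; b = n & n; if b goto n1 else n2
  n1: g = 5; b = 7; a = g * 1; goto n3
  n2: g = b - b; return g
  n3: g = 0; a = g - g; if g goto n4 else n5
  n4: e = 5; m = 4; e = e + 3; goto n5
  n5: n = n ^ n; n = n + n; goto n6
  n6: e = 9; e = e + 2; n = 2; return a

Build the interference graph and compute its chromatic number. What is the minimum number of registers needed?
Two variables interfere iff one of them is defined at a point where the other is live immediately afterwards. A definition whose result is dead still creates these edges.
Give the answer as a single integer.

Answer: 4

Working:
def/use:
  n0: {b,n} / ∅
  n1: {a,b,g} / ∅
  n2: {g} / {b}
  n3: {a,g} / ∅
  n4: {e,m} / ∅
  n5: {n} / {n}
  n6: {e,n} / {a}

Live sets:
  n0 li=∅ lo={b,n}
  n1 li={n} lo={n}
  n2 li={b} lo=∅
  n3 li={n} lo={a,n}
  n4 li={a,n} lo={a,n}
  n5 li={a,n} lo={a}
  n6 li={a} lo=∅

Conflict graph:
  a — {e,g,m,n}
  b — {g,n}
  e — {a,m,n}
  g — {a,b,n}
  m — {a,e,n}
  n — {a,b,e,g,m}

Registers:
  lower bound: {a,e,m,n} mutually conflict ⇒ χ ≥ 4
  4-colouring: c0={n}  c1={a,b}  c2={e,g}  c3={m}
  χ = 4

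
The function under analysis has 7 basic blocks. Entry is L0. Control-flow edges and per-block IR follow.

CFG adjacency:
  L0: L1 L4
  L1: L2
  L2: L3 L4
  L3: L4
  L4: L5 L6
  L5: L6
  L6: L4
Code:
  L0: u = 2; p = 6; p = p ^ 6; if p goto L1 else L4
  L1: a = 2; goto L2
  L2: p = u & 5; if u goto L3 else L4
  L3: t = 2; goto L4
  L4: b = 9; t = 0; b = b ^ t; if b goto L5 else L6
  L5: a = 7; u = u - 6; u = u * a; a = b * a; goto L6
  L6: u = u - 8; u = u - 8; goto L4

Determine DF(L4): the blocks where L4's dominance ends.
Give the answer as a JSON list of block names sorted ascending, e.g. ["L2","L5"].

idom tree: L1←L0 L2←L1 L3←L2 L4←L0 L5←L4 L6←L4
Dom∩ at merges:
  L4: preds {L0,L2,L3,L6}: {L0} ∩ {L0,L1,L2} ∩ {L0,L1,L2,L3} ∩ {L0,L4,L6} = {L0}; idom=L0
  L6: preds {L4,L5}: {L0,L4} ∩ {L0,L4,L5} = {L0,L4}; idom=L4

DF derivation:
  L4←L0: walk · to L0
  L4←L2: walk L2→L1 to L0
  L4←L3: walk L3→L2→L1 to L0
  L4←L6: walk L6→L4 to L0
  L6←L4: walk · to L4
  L6←L5: walk L5 to L4
  L0 → ∅
  L1 → {L4}
  L2 → {L4}
  L3 → {L4}
  L4 → {L4}
  L5 → {L6}
  L6 → {L4}

DF(L4) = ["L4"]

Answer: ["L4"]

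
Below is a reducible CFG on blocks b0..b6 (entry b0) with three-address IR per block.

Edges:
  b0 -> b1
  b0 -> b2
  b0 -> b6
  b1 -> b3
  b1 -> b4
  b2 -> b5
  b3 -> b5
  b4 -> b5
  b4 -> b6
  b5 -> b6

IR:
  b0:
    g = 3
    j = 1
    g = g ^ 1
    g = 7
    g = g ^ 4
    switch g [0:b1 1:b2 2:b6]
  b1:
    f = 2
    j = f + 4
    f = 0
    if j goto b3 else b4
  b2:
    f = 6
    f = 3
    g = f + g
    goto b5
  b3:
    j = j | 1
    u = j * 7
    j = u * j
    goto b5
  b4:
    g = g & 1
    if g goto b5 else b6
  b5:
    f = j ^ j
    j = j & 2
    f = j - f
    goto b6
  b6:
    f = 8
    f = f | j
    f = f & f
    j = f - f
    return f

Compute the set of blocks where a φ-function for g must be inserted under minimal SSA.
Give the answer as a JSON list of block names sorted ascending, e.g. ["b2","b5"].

idom tree: b1←b0 b2←b0 b3←b1 b4←b1 b5←b0 b6←b0
Dom∩ at merges:
  b5: preds {b2,b3,b4}: {b0,b2} ∩ {b0,b1,b3} ∩ {b0,b1,b4} = {b0}; idom=b0
  b6: preds {b0,b4,b5}: {b0} ∩ {b0,b1,b4} ∩ {b0,b5} = {b0}; idom=b0

DF derivation:
  b5←b2: walk b2 to b0
  b5←b3: walk b3→b1 to b0
  b5←b4: walk b4→b1 to b0
  b6←b0: walk · to b0
  b6←b4: walk b4→b1 to b0
  b6←b5: walk b5 to b0
  DF(b0)=∅
  DF(b1)={b5,b6}
  DF(b2)={b5}
  DF(b3)={b5}
  DF(b4)={b5,b6}
  DF(b5)={b6}
  DF(b6)=∅

φ for g: defs {b0,b2,b4}
  DF⁺ = {b5,b6}

Answer: ["b5", "b6"]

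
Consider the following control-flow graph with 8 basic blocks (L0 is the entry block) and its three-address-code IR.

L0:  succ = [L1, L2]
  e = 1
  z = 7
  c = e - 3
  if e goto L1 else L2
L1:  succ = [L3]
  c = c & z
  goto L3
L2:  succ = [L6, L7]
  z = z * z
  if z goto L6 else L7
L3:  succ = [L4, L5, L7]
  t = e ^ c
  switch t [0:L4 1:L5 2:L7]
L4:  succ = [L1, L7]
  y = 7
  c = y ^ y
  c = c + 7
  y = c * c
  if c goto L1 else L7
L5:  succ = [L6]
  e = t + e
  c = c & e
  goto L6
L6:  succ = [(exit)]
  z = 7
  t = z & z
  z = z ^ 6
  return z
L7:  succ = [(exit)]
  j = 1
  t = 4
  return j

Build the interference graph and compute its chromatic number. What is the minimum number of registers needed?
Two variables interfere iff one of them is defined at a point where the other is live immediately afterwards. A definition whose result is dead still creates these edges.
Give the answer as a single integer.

Answer: 4

Analysis:
Block summaries:
  L0 def {c,e,z} use ∅
  L1 def {c} use {c,z}
  L2 def {z} use {z}
  L3 def {t} use {c,e}
  L4 def {c,y} use ∅
  L5 def {c,e} use {c,e,t}
  L6 def {t,z} use ∅
  L7 def {j,t} use ∅

Backward fixpoint:
  L0: in=∅ out={c,e,z}
  L1: in={c,e,z} out={c,e,z}
  L2: in={z} out=∅
  L3: in={c,e,z} out={c,e,t,z}
  L4: in={e,z} out={c,e,z}
  L5: in={c,e,t} out=∅
  L6: in=∅ out=∅
  L7: in=∅ out=∅

Conflict graph:
  c — {e,t,y,z}
  e — {c,t,y,z}
  j — {t}
  t — {c,e,j,z}
  y — {c,e,z}
  z — {c,e,t,y}

Registers:
  {c,e,t,z} pairwise interfere (4-clique) ⇒ χ ≥ 4
  assign c→R0 e→R1 j→R0 t→R2 y→R2 z→R3 — no edge inside a register ⇒ χ ≤ 4
  χ = 4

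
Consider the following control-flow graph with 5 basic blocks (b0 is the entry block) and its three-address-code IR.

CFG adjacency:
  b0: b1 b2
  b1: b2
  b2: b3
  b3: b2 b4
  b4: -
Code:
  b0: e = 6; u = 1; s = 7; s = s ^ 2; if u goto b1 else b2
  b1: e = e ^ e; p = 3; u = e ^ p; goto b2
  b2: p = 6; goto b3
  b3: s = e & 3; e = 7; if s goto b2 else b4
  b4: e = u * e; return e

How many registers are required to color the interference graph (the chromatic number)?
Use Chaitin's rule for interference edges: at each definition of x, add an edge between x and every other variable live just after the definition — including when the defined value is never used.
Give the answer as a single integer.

Per-block:
  b0: {e,s,u} / ∅
  b1: {e,p,u} / {e}
  b2: {p} / ∅
  b3: {e,s} / {e}
  b4: {e} / {e,u}

Live sets:
  live b0: ∅→{e,u}
  live b1: {e}→{e,u}
  live b2: {e,u}→{e,u}
  live b3: {e,u}→{e,u}
  live b4: {e,u}→∅

Conflict graph:
  e↔{p,s,u}
  p↔{e,u}
  s↔{e,u}
  u↔{e,p,s}

Registers:
  lower bound: {e,p,u} mutually conflict ⇒ χ ≥ 3
  assign e→R0 p→R2 s→R2 u→R1 — no edge inside a register ⇒ χ ≤ 3
  χ = 3

Answer: 3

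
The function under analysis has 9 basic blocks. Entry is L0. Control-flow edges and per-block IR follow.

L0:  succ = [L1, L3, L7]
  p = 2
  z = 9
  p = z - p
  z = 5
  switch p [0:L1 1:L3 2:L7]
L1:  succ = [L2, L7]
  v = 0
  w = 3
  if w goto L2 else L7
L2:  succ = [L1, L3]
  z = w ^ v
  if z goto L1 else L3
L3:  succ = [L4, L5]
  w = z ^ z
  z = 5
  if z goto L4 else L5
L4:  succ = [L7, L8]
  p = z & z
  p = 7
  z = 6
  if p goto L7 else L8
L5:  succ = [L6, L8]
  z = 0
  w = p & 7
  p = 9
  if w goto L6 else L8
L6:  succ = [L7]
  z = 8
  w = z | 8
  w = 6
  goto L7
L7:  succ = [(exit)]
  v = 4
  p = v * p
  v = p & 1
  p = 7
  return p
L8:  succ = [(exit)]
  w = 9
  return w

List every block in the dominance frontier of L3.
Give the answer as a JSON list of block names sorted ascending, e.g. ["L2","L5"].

idom tree: L1←L0 L2←L1 L3←L0 L4←L3 L5←L3 L6←L5 L7←L0 L8←L3
Join-block Dom:
  L1: preds {L0,L2}: {L0} ∩ {L0,L1,L2} = {L0}; idom=L0
  L3: preds {L0,L2}: {L0} ∩ {L0,L1,L2} = {L0}; idom=L0
  L7: preds {L0,L1,L4,L6}: {L0} ∩ {L0,L1} ∩ {L0,L3,L4} ∩ {L0,L3,L5,L6} = {L0}; idom=L0
  L8: preds {L4,L5}: {L0,L3,L4} ∩ {L0,L3,L5} = {L0,L3}; idom=L3

Frontier:
  L1←L0: walk · to L0
  L1←L2: walk L2→L1 to L0
  L3←L0: walk · to L0
  L3←L2: walk L2→L1 to L0
  L7←L0: walk · to L0
  L7←L1: walk L1 to L0
  L7←L4: walk L4→L3 to L0
  L7←L6: walk L6→L5→L3 to L0
  L8←L4: walk L4 to L3
  L8←L5: walk L5 to L3
  L0: DF=∅
  L1: DF={L1,L3,L7}
  L2: DF={L1,L3}
  L3: DF={L7}
  L4: DF={L7,L8}
  L5: DF={L7,L8}
  L6: DF={L7}
  L7: DF=∅
  L8: DF=∅

DF(L3) = ["L7"]

Answer: ["L7"]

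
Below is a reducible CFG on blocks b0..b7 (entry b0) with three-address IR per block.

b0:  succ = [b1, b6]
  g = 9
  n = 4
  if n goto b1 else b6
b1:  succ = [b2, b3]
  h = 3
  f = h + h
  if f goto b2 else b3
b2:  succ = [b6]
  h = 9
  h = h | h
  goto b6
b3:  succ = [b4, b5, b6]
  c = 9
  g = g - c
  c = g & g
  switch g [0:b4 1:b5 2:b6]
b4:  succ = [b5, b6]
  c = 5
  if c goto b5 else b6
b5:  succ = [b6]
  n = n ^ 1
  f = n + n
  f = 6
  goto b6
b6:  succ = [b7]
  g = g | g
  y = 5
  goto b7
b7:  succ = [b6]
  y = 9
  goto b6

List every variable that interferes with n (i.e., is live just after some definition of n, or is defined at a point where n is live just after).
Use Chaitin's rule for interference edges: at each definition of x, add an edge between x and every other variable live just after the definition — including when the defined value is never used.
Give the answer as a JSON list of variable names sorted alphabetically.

Block summaries:
  b0 def {g,n} use ∅
  b1 def {f,h} use ∅
  b2 def {h} use ∅
  b3 def {c,g} use {g}
  b4 def {c} use ∅
  b5 def {f,n} use {n}
  b6 def {g,y} use {g}
  b7 def {y} use ∅

Live sets:
  b0 li=∅ lo={g,n}
  b1 li={g,n} lo={g,n}
  b2 li={g} lo={g}
  b3 li={g,n} lo={g,n}
  b4 li={g,n} lo={g,n}
  b5 li={g,n} lo={g}
  b6 li={g} lo={g}
  b7 li={g} lo={g}

Conflict graph:
  c↔{g,n}
  f↔{g,n}
  g↔{c,f,h,n,y}
  h↔{g,n}
  n↔{c,f,g,h}
  y↔{g}

N(n) = ["c", "f", "g", "h"]

Answer: ["c", "f", "g", "h"]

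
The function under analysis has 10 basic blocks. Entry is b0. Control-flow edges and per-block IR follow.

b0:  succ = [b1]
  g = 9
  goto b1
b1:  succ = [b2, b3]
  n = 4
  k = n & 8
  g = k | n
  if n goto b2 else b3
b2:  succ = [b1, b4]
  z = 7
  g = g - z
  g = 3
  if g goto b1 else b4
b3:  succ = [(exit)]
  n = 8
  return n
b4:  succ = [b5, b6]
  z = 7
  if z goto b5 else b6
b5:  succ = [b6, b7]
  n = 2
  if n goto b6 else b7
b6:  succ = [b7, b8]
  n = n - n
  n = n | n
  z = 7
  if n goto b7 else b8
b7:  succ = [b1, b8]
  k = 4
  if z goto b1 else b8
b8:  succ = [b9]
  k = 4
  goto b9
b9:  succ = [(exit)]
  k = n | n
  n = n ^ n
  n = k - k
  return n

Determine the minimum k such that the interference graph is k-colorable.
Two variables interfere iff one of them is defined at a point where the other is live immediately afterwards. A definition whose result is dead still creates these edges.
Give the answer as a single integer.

Block summaries:
  b0 def {g} use ∅
  b1 def {g,k,n} use ∅
  b2 def {g,z} use {g}
  b3 def {n} use ∅
  b4 def {z} use ∅
  b5 def {n} use ∅
  b6 def {n,z} use {n}
  b7 def {k} use {z}
  b8 def {k} use ∅
  b9 def {k,n} use {n}

Liveness:
  live b0: ∅→∅
  live b1: ∅→{g,n}
  live b2: {g,n}→{n}
  live b3: ∅→∅
  live b4: {n}→{n,z}
  live b5: {z}→{n,z}
  live b6: {n}→{n,z}
  live b7: {n,z}→{n}
  live b8: {n}→{n}
  live b9: {n}→∅

Conflict graph:
  g — {n,z}
  k — {n,z}
  n — {g,k,z}
  z — {g,k,n}

Colouring:
  lower bound: {g,n,z} mutually conflict ⇒ χ ≥ 3
  assign g→R2 k→R2 n→R0 z→R1 — no edge inside a register ⇒ χ ≤ 3
  χ = 3

Answer: 3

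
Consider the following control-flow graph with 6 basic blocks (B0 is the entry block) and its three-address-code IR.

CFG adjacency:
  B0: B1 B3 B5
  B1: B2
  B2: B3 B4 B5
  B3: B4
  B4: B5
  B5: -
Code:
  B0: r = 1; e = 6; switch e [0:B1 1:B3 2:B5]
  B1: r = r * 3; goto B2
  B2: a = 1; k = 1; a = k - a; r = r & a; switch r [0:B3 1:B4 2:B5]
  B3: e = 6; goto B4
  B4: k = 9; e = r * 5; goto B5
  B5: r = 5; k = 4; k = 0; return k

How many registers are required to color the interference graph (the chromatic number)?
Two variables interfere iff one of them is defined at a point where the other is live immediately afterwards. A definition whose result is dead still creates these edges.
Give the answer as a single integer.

Answer: 3

Derivation:
Per-block:
  B0: {e,r} / ∅
  B1: {r} / {r}
  B2: {a,k,r} / {r}
  B3: {e} / ∅
  B4: {e,k} / {r}
  B5: {k,r} / ∅

Live sets:
  B0 li=∅ lo={r}
  B1 li={r} lo={r}
  B2 li={r} lo={r}
  B3 li={r} lo={r}
  B4 li={r} lo=∅
  B5 li=∅ lo=∅

Interference:
  a: {k,r}
  e: {r}
  k: {a,r}
  r: {a,e,k}

Chromatic number:
  clique {a,k,r} ⇒ need ≥ 3
  assign a→c1 e→c1 k→c2 r→c0 — no edge inside a register ⇒ χ ≤ 3
  χ = 3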